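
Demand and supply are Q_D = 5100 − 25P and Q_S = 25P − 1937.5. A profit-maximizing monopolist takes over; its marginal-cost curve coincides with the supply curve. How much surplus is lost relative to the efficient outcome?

In inverse form: demand P = 204 − 0.04Q, supply P = 77.5 + 0.04Q.
Competitive equilibrium: 204 − 0.04Q = 77.5 + 0.04Q → Q* = 1581.25, P* = 140.75.
Marginal revenue: MR = 204 − 0.08Q. Set MR = MC: 204 − 0.08Q = 77.5 + 0.04Q → Q_m = 1054.16667.
Price P_m = 204 − 0.04·1054.16667 = 161.83333; MC(Q_m) = 77.5 + 0.04·1054.16667 = 119.66667.
Competitive Q* = 1581.25, so ΔQ = 527.08333; wedge = 161.83333 − 119.66667 = 42.16666.
Welfare loss = ½ × 527.08333 × 42.16666 = 11112.67.

11112.67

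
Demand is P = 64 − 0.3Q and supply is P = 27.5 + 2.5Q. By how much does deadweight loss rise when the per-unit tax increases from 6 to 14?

Competitive equilibrium: 64 − 0.3Q = 27.5 + 2.5Q → Q* = 13.0357, P* = 60.0893.
For a per-unit tax t: ΔQ = t/2.8, so DWL = ½·t·(t/2.8) = t²/5.6.
At t = 6: DWL = 6.429. At t = 14: DWL = 35.
Increase = 35 − 6.429 = 28.57.

28.57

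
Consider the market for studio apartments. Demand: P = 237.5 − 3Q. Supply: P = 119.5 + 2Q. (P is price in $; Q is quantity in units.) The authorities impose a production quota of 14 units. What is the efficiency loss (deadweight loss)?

$230.40

Competitive equilibrium: 237.5 − 3Q = 119.5 + 2Q → Q* = 23.6, P* = 166.7.
At Q = 14: demand price = 237.5 − 3·14 = 195.5; supply price = 119.5 + 2·14 = 147.5.
ΔQ = 23.6 − 14 = 9.6; wedge = 195.5 − 147.5 = 48.
The triangle = ½ × 9.6 × 48 = $230.40.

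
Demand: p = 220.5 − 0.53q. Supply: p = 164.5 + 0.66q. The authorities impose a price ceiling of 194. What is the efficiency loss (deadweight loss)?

3.32

Competitive equilibrium: 220.5 − 0.53q = 164.5 + 0.66q → q* = 47.0588, p* = 195.5588.
At the ceiling p = 194, quantity supplied = (194 − 164.5)/0.66 = 44.697.
Willingness to pay at q' = 44.697: 220.5 − 0.53·44.697 = 196.8106.
Δq = 47.0588 − 44.697 = 2.3618; wedge = 196.8106 − 194 = 2.8106.
The triangle = ½ × 2.3618 × 2.8106 = 3.32.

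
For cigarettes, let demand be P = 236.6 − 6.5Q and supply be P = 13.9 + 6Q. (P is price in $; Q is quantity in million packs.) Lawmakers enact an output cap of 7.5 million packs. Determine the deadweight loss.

$665.12 million

Competitive equilibrium: 236.6 − 6.5Q = 13.9 + 6Q → Q* = 17.816, P* = 120.796.
At Q = 7.5: demand price = 236.6 − 6.5·7.5 = 187.85; supply price = 13.9 + 6·7.5 = 58.9.
ΔQ = 17.816 − 7.5 = 10.316; wedge = 187.85 − 58.9 = 128.95.
DWL = ½ × 10.316 × 128.95 = $665.12 million.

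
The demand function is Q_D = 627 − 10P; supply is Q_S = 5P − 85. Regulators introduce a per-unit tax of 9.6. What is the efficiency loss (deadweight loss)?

In inverse form: demand P = 62.7 − 0.1Q, supply P = 17 + 0.2Q.
Competitive equilibrium: 62.7 − 0.1Q = 17 + 0.2Q → Q* = 152.3333, P* = 47.4667.
With the tax, the buyer price exceeds the seller price by 9.6: (62.7 − 0.1Q) − (17 + 0.2Q) = 9.6 → Q' = 120.3333.
ΔQ = 152.3333 − 120.3333 = 32; the wedge equals the tax, 9.6.
DWL = ½ × 32 × 9.6 = 153.60.

153.60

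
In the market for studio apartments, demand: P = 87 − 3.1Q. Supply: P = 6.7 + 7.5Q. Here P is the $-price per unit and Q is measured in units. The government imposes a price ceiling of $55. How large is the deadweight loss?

$6.83

Competitive equilibrium: 87 − 3.1Q = 6.7 + 7.5Q → Q* = 7.5755, P* = 63.516.
At the ceiling P = 55, quantity supplied = (55 − 6.7)/7.5 = 6.44.
Willingness to pay at Q' = 6.44: 87 − 3.1·6.44 = 67.036.
ΔQ = 7.5755 − 6.44 = 1.1355; wedge = 67.036 − 55 = 12.036.
Welfare loss = ½ × 1.1355 × 12.036 = $6.83.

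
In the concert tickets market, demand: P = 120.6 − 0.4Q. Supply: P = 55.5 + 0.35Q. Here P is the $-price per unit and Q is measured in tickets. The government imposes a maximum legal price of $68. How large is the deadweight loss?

Competitive equilibrium: 120.6 − 0.4Q = 55.5 + 0.35Q → Q* = 86.8, P* = 85.88.
At the ceiling P = 68, quantity supplied = (68 − 55.5)/0.35 = 35.7143.
Willingness to pay at Q' = 35.7143: 120.6 − 0.4·35.7143 = 106.3143.
ΔQ = 86.8 − 35.7143 = 51.0857; wedge = 106.3143 − 68 = 38.3143.
DWL = ½ × 51.0857 × 38.3143 = $978.66.

$978.66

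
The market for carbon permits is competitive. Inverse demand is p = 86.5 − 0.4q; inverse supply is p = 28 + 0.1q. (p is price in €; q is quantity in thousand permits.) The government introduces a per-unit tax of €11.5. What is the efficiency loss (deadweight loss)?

Competitive equilibrium: 86.5 − 0.4q = 28 + 0.1q → q* = 117, p* = 39.7.
With the tax, the buyer price exceeds the seller price by 11.5: (86.5 − 0.4q) − (28 + 0.1q) = 11.5 → q' = 94.
Δq = 117 − 94 = 23; the wedge equals the tax, 11.5.
DWL = ½ × 23 × 11.5 = €132.25 thousand.

€132.25 thousand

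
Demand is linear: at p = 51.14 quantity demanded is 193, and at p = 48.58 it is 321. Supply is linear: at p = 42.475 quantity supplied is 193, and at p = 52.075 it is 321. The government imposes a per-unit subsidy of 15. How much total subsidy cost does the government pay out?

Demand slope = (48.58 − 51.14)/(321 − 193) = −0.02, so p = 55 − 0.02q.
Supply slope = (52.075 − 42.475)/(321 − 193) = 0.075, so p = 28 + 0.075q.
Competitive equilibrium: 55 − 0.02q = 28 + 0.075q → q* = 284.2105, p* = 49.3158.
The subsidy lowers effective supply by 15: p = 13 + 0.075q.
New quantity: 55 − 0.02q = 13 + 0.075q → q' = 442.1053.
Total subsidy cost = 15 × 442.1053 = 6631.58.

6631.58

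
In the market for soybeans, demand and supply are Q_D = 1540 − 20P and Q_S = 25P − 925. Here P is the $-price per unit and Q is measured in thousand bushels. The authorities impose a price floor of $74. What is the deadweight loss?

In inverse form: demand P = 77 − 0.05Q, supply P = 37 + 0.04Q.
Competitive equilibrium: 77 − 0.05Q = 37 + 0.04Q → Q* = 444.4444, P* = 54.7778.
At the floor P = 74, quantity demanded = (77 − 74)/0.05 = 60.
Sellers' marginal cost at Q' = 60: 37 + 0.04·60 = 39.4.
ΔQ = 444.4444 − 60 = 384.4444; wedge = 74 − 39.4 = 34.6.
DWL = ½ × 384.4444 × 34.6 = $6650.89 thousand.

$6650.89 thousand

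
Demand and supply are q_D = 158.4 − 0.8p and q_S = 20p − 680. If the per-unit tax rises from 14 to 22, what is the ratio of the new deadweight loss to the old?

In inverse form: demand p = 198 − 1.25q, supply p = 34 + 0.05q.
Competitive equilibrium: 198 − 1.25q = 34 + 0.05q → q* = 126.1538, p* = 40.3077.
For a per-unit tax t: Δq = t/1.3, so DWL = ½·t·(t/1.3) = t²/2.6.
At t = 14: DWL = 75.385. At t = 22: DWL = 186.154.
Ratio = (22/14)² = 2.469.

2.469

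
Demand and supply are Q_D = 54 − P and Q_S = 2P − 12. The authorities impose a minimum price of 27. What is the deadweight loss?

In inverse form: demand P = 54 − Q, supply P = 6 + 0.5Q.
Competitive equilibrium: 54 − Q = 6 + 0.5Q → Q* = 32, P* = 22.
At the floor P = 27, quantity demanded = (54 − 27)/1 = 27.
Sellers' marginal cost at Q' = 27: 6 + 0.5·27 = 19.5.
ΔQ = 32 − 27 = 5; wedge = 27 − 19.5 = 7.5.
DWL = ½ × 5 × 7.5 = 18.75.

18.75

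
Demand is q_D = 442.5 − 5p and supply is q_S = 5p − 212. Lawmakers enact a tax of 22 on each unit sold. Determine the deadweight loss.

605

In inverse form: demand p = 88.5 − 0.2q, supply p = 42.4 + 0.2q.
Competitive equilibrium: 88.5 − 0.2q = 42.4 + 0.2q → q* = 115.25, p* = 65.45.
With the tax, the buyer price exceeds the seller price by 22: (88.5 − 0.2q) − (42.4 + 0.2q) = 22 → q' = 60.25.
Δq = 115.25 − 60.25 = 55; the wedge equals the tax, 22.
Deadweight loss = ½ × 55 × 22 = 605.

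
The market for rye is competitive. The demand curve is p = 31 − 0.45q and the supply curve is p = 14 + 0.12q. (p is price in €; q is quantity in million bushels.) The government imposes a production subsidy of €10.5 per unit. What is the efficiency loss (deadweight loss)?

€96.71 million

Competitive equilibrium: 31 − 0.45q = 14 + 0.12q → q* = 29.8246, p* = 17.5789.
The subsidy lowers effective supply by 10.5: p = 3.5 + 0.12q.
New quantity: 31 − 0.45q = 3.5 + 0.12q → q' = 48.2456.
Overproduction Δq = 48.2456 − 29.8246 = 18.421; wedge = subsidy = 10.5.
The triangle = ½ × 18.421 × 10.5 = €96.71 million.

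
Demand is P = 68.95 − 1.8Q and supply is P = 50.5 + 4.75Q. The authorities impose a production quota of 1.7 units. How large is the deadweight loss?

Competitive equilibrium: 68.95 − 1.8Q = 50.5 + 4.75Q → Q* = 2.8168, P* = 63.8798.
At Q = 1.7: demand price = 68.95 − 1.8·1.7 = 65.89; supply price = 50.5 + 4.75·1.7 = 58.575.
ΔQ = 2.8168 − 1.7 = 1.1168; wedge = 65.89 − 58.575 = 7.315.
The triangle = ½ × 1.1168 × 7.315 = 4.08.

4.08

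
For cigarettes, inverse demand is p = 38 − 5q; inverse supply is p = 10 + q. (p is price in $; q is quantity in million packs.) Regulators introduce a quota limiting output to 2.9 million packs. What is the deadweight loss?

$9.36 million

Competitive equilibrium: 38 − 5q = 10 + q → q* = 4.6667, p* = 14.6667.
At q = 2.9: demand price = 38 − 5·2.9 = 23.5; supply price = 10 + 1·2.9 = 12.9.
Δq = 4.6667 − 2.9 = 1.7667; wedge = 23.5 − 12.9 = 10.6.
The triangle = ½ × 1.7667 × 10.6 = $9.36 million.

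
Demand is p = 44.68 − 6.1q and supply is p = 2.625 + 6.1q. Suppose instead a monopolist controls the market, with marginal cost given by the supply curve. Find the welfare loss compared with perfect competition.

Competitive equilibrium: 44.68 − 6.1q = 2.625 + 6.1q → q* = 3.4471, p* = 23.6525.
Marginal revenue: MR = 44.68 − 12.2q. Set MR = MC: 44.68 − 12.2q = 2.625 + 6.1q → q_m = 2.2981.
Price p_m = 44.68 − 6.1·2.2981 = 30.6616; MC(q_m) = 2.625 + 6.1·2.2981 = 16.6434.
Competitive q* = 3.4471, so Δq = 1.149; wedge = 30.6616 − 16.6434 = 14.0182.
Welfare loss = ½ × 1.149 × 14.0182 = 8.05.

8.05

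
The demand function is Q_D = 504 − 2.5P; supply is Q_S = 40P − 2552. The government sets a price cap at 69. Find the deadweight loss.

2871.01

In inverse form: demand P = 201.6 − 0.4Q, supply P = 63.8 + 0.025Q.
Competitive equilibrium: 201.6 − 0.4Q = 63.8 + 0.025Q → Q* = 324.2353, P* = 71.9059.
At the ceiling P = 69, quantity supplied = (69 − 63.8)/0.025 = 208.
Willingness to pay at Q' = 208: 201.6 − 0.4·208 = 118.4.
ΔQ = 324.2353 − 208 = 116.2353; wedge = 118.4 − 69 = 49.4.
The triangle = ½ × 116.2353 × 49.4 = 2871.01.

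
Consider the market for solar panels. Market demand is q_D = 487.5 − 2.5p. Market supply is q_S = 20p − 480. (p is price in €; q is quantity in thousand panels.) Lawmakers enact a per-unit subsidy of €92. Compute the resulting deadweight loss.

€9404.44 thousand

In inverse form: demand p = 195 − 0.4q, supply p = 24 + 0.05q.
Competitive equilibrium: 195 − 0.4q = 24 + 0.05q → q* = 380, p* = 43.
The subsidy lowers effective supply by 92: p = 0.05q − 68.
New quantity: 195 − 0.4q = 0.05q − 68 → q' = 584.4444.
Overproduction Δq = 584.4444 − 380 = 204.4444; wedge = subsidy = 92.
Deadweight loss = ½ × 204.4444 × 92 = €9404.44 thousand.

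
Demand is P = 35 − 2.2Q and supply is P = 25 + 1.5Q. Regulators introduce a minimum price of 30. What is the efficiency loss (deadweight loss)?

0.34

Competitive equilibrium: 35 − 2.2Q = 25 + 1.5Q → Q* = 2.7027, P* = 29.0541.
At the floor P = 30, quantity demanded = (35 − 30)/2.2 = 2.2727.
Sellers' marginal cost at Q' = 2.2727: 25 + 1.5·2.2727 = 28.4091.
ΔQ = 2.7027 − 2.2727 = 0.43; wedge = 30 − 28.4091 = 1.5909.
DWL = ½ × 0.43 × 1.5909 = 0.34.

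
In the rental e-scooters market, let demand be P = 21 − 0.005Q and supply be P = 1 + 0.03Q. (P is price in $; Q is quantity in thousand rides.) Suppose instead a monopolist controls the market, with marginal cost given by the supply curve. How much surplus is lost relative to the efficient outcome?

$89.29 thousand

Competitive equilibrium: 21 − 0.005Q = 1 + 0.03Q → Q* = 571.4286, P* = 18.1429.
Marginal revenue: MR = 21 − 0.01Q. Set MR = MC: 21 − 0.01Q = 1 + 0.03Q → Q_m = 500.
Price P_m = 21 − 0.005·500 = 18.5; MC(Q_m) = 1 + 0.03·500 = 16.
Competitive Q* = 571.4286, so ΔQ = 71.4286; wedge = 18.5 − 16 = 2.5.
Deadweight loss = ½ × 71.4286 × 2.5 = $89.29 thousand.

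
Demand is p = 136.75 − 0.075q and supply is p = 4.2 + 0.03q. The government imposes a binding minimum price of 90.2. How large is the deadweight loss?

Competitive equilibrium: 136.75 − 0.075q = 4.2 + 0.03q → q* = 1262.381, p* = 42.0714.
At the floor p = 90.2, quantity demanded = (136.75 − 90.2)/0.075 = 620.6667.
Sellers' marginal cost at q' = 620.6667: 4.2 + 0.03·620.6667 = 22.82.
Δq = 1262.381 − 620.6667 = 641.7143; wedge = 90.2 − 22.82 = 67.38.
Welfare loss = ½ × 641.7143 × 67.38 = 21619.35.

21619.35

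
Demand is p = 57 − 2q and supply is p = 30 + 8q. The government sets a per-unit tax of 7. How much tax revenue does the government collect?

14

Competitive equilibrium: 57 − 2q = 30 + 8q → q* = 2.7, p* = 51.6.
With the tax, the buyer price exceeds the seller price by 7: (57 − 2q) − (30 + 8q) = 7 → q' = 2.
Tax revenue = 7 × 2 = 14.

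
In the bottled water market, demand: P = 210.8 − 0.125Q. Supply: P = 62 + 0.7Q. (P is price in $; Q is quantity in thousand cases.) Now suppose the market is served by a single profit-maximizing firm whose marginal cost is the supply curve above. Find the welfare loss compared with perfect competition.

Competitive equilibrium: 210.8 − 0.125Q = 62 + 0.7Q → Q* = 180.3636, P* = 188.2545.
Marginal revenue: MR = 210.8 − 0.25Q. Set MR = MC: 210.8 − 0.25Q = 62 + 0.7Q → Q_m = 156.6316.
Price P_m = 210.8 − 0.125·156.6316 = 191.2211; MC(Q_m) = 62 + 0.7·156.6316 = 171.6421.
Competitive Q* = 180.3636, so ΔQ = 23.732; wedge = 191.2211 − 171.6421 = 19.579.
Welfare loss = ½ × 23.732 × 19.579 = $232.32 thousand.

$232.32 thousand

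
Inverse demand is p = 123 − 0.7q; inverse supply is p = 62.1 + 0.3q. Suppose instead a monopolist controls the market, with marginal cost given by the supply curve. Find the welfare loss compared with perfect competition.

314.41

Competitive equilibrium: 123 − 0.7q = 62.1 + 0.3q → q* = 60.9, p* = 80.37.
Marginal revenue: MR = 123 − 1.4q. Set MR = MC: 123 − 1.4q = 62.1 + 0.3q → q_m = 35.82353.
Price p_m = 123 − 0.7·35.82353 = 97.92353; MC(q_m) = 62.1 + 0.3·35.82353 = 72.84706.
Competitive q* = 60.9, so Δq = 25.07647; wedge = 97.92353 − 72.84706 = 25.07647.
The triangle = ½ × 25.07647 × 25.07647 = 314.41.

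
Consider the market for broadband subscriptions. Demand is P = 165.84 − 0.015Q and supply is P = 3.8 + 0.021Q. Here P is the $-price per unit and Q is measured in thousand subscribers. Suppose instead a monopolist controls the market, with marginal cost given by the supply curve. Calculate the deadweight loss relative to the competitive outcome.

Competitive equilibrium: 165.84 − 0.015Q = 3.8 + 0.021Q → Q* = 4501.111111, P* = 98.323333.
Marginal revenue: MR = 165.84 − 0.03Q. Set MR = MC: 165.84 − 0.03Q = 3.8 + 0.021Q → Q_m = 3177.254902.
Price P_m = 165.84 − 0.015·3177.254902 = 118.181176; MC(Q_m) = 3.8 + 0.021·3177.254902 = 70.522353.
Competitive Q* = 4501.111111, so ΔQ = 1323.856209; wedge = 118.181176 − 70.522353 = 47.658823.
The triangle = ½ × 1323.856209 × 47.658823 = $31546.71 thousand.

$31546.71 thousand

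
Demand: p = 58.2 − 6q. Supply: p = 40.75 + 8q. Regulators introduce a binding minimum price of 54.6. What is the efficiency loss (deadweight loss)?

Competitive equilibrium: 58.2 − 6q = 40.75 + 8q → q* = 1.24643, p* = 50.72143.
At the floor p = 54.6, quantity demanded = (58.2 − 54.6)/6 = 0.6.
Sellers' marginal cost at q' = 0.6: 40.75 + 8·0.6 = 45.55.
Δq = 1.24643 − 0.6 = 0.64643; wedge = 54.6 − 45.55 = 9.05.
Deadweight loss = ½ × 0.64643 × 9.05 = 2.93.

2.93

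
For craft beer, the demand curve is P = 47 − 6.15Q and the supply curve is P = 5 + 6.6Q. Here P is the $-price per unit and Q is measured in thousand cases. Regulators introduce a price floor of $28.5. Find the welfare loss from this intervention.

$0.52 thousand

Competitive equilibrium: 47 − 6.15Q = 5 + 6.6Q → Q* = 3.2941, P* = 26.7412.
At the floor P = 28.5, quantity demanded = (47 − 28.5)/6.15 = 3.0081.
Sellers' marginal cost at Q' = 3.0081: 5 + 6.6·3.0081 = 24.8535.
ΔQ = 3.2941 − 3.0081 = 0.286; wedge = 28.5 − 24.8535 = 3.6465.
Welfare loss = ½ × 0.286 × 3.6465 = $0.52 thousand.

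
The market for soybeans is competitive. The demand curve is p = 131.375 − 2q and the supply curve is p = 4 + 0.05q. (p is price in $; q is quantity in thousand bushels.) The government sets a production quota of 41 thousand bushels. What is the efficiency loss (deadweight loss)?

$457.82 thousand

Competitive equilibrium: 131.375 − 2q = 4 + 0.05q → q* = 62.1341, p* = 7.1067.
At q = 41: demand price = 131.375 − 2·41 = 49.375; supply price = 4 + 0.05·41 = 6.05.
Δq = 62.1341 − 41 = 21.1341; wedge = 49.375 − 6.05 = 43.325.
The triangle = ½ × 21.1341 × 43.325 = $457.82 thousand.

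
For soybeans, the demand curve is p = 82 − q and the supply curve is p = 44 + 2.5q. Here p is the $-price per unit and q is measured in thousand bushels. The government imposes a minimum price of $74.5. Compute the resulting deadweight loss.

Competitive equilibrium: 82 − q = 44 + 2.5q → q* = 10.8571, p* = 71.1429.
At the floor p = 74.5, quantity demanded = (82 − 74.5)/1 = 7.5.
Sellers' marginal cost at q' = 7.5: 44 + 2.5·7.5 = 62.75.
Δq = 10.8571 − 7.5 = 3.3571; wedge = 74.5 − 62.75 = 11.75.
The triangle = ½ × 3.3571 × 11.75 = $19.72 thousand.

$19.72 thousand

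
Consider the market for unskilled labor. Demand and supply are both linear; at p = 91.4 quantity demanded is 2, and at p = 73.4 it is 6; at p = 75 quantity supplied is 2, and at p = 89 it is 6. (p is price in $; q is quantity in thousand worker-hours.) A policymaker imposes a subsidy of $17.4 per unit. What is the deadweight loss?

$18.92 thousand

Demand slope = (73.4 − 91.4)/(6 − 2) = −4.5, so p = 100.4 − 4.5q.
Supply slope = (89 − 75)/(6 − 2) = 3.5, so p = 68 + 3.5q.
Competitive equilibrium: 100.4 − 4.5q = 68 + 3.5q → q* = 4.05, p* = 82.175.
The subsidy lowers effective supply by 17.4: p = 50.6 + 3.5q.
New quantity: 100.4 − 4.5q = 50.6 + 3.5q → q' = 6.225.
Overproduction Δq = 6.225 − 4.05 = 2.175; wedge = subsidy = 17.4.
Deadweight loss = ½ × 2.175 × 17.4 = $18.92 thousand.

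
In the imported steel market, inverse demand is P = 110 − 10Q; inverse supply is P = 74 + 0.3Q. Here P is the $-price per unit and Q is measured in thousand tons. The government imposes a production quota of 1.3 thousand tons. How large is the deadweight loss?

Competitive equilibrium: 110 − 10Q = 74 + 0.3Q → Q* = 3.4951, P* = 75.0485.
At Q = 1.3: demand price = 110 − 10·1.3 = 97; supply price = 74 + 0.3·1.3 = 74.39.
ΔQ = 3.4951 − 1.3 = 2.1951; wedge = 97 − 74.39 = 22.61.
Deadweight loss = ½ × 2.1951 × 22.61 = $24.82 thousand.

$24.82 thousand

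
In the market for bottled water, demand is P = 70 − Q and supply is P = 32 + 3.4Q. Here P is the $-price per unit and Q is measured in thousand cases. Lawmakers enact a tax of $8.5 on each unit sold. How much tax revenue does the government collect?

$56.99 thousand

Competitive equilibrium: 70 − Q = 32 + 3.4Q → Q* = 8.6364, P* = 61.3636.
With the tax, the buyer price exceeds the seller price by 8.5: (70 − Q) − (32 + 3.4Q) = 8.5 → Q' = 6.7045.
Tax revenue = 8.5 × 6.7045 = $56.99 thousand.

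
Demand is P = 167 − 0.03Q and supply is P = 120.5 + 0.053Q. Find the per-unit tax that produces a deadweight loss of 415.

Competitive equilibrium: 167 − 0.03Q = 120.5 + 0.053Q → Q* = 560.241, P* = 150.1928.
A tax t gives ΔQ = t/0.083 and wedge t, so DWL = t²/0.166.
t²/0.166 = 415 → t² = 68.89 → t = 8.3.

8.3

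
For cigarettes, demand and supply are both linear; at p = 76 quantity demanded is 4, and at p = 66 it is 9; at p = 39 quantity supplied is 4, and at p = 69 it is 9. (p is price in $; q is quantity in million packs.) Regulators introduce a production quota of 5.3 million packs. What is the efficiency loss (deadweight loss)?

$44.22 million

Demand slope = (66 − 76)/(9 − 4) = −2, so p = 84 − 2q.
Supply slope = (69 − 39)/(9 − 4) = 6, so p = 15 + 6q.
Competitive equilibrium: 84 − 2q = 15 + 6q → q* = 8.625, p* = 66.75.
At q = 5.3: demand price = 84 − 2·5.3 = 73.4; supply price = 15 + 6·5.3 = 46.8.
Δq = 8.625 − 5.3 = 3.325; wedge = 73.4 − 46.8 = 26.6.
Deadweight loss = ½ × 3.325 × 26.6 = $44.22 million.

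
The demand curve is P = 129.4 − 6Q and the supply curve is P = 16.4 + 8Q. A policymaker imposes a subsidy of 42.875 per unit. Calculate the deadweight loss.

Competitive equilibrium: 129.4 − 6Q = 16.4 + 8Q → Q* = 8.0714, P* = 80.9714.
The subsidy lowers effective supply by 42.875: P = 8Q − 26.475.
New quantity: 129.4 − 6Q = 8Q − 26.475 → Q' = 11.1339.
Overproduction ΔQ = 11.1339 − 8.0714 = 3.0625; wedge = subsidy = 42.875.
Deadweight loss = ½ × 3.0625 × 42.875 = 65.65.

65.65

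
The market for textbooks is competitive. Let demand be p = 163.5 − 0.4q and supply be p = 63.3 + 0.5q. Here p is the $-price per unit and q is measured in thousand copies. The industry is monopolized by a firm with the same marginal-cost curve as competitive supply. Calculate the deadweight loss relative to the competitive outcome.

$528.08 thousand

Competitive equilibrium: 163.5 − 0.4q = 63.3 + 0.5q → q* = 111.33333, p* = 118.96667.
Marginal revenue: MR = 163.5 − 0.8q. Set MR = MC: 163.5 − 0.8q = 63.3 + 0.5q → q_m = 77.07692.
Price p_m = 163.5 − 0.4·77.07692 = 132.66923; MC(q_m) = 63.3 + 0.5·77.07692 = 101.83846.
Competitive q* = 111.33333, so Δq = 34.25641; wedge = 132.66923 − 101.83846 = 30.83077.
Welfare loss = ½ × 34.25641 × 30.83077 = $528.08 thousand.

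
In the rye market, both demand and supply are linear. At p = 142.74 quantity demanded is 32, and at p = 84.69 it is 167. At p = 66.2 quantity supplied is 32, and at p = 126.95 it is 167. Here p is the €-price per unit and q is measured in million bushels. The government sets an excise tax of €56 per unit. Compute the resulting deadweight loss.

€1781.82 million

Demand slope = (84.69 − 142.74)/(167 − 32) = −0.43, so p = 156.5 − 0.43q.
Supply slope = (126.95 − 66.2)/(167 − 32) = 0.45, so p = 51.8 + 0.45q.
Competitive equilibrium: 156.5 − 0.43q = 51.8 + 0.45q → q* = 118.9773, p* = 105.3398.
With the tax, the buyer price exceeds the seller price by 56: (156.5 − 0.43q) − (51.8 + 0.45q) = 56 → q' = 55.3409.
Δq = 118.9773 − 55.3409 = 63.6364; the wedge equals the tax, 56.
DWL = ½ × 63.6364 × 56 = €1781.82 million.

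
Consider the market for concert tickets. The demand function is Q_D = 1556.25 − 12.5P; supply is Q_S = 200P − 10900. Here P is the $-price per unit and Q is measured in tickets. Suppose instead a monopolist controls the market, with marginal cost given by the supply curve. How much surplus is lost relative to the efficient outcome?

$6775.78

In inverse form: demand P = 124.5 − 0.08Q, supply P = 54.5 + 0.005Q.
Competitive equilibrium: 124.5 − 0.08Q = 54.5 + 0.005Q → Q* = 823.5294, P* = 58.6176.
Marginal revenue: MR = 124.5 − 0.16Q. Set MR = MC: 124.5 − 0.16Q = 54.5 + 0.005Q → Q_m = 424.2424.
Price P_m = 124.5 − 0.08·424.2424 = 90.5606; MC(Q_m) = 54.5 + 0.005·424.2424 = 56.6212.
Competitive Q* = 823.5294, so ΔQ = 399.287; wedge = 90.5606 − 56.6212 = 33.9394.
Welfare loss = ½ × 399.287 × 33.9394 = $6775.78.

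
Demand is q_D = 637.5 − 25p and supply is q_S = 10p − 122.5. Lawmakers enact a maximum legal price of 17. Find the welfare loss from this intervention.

In inverse form: demand p = 25.5 − 0.04q, supply p = 12.25 + 0.1q.
Competitive equilibrium: 25.5 − 0.04q = 12.25 + 0.1q → q* = 94.6429, p* = 21.7143.
At the ceiling p = 17, quantity supplied = (17 − 12.25)/0.1 = 47.5.
Willingness to pay at q' = 47.5: 25.5 − 0.04·47.5 = 23.6.
Δq = 94.6429 − 47.5 = 47.1429; wedge = 23.6 − 17 = 6.6.
Welfare loss = ½ × 47.1429 × 6.6 = 155.57.

155.57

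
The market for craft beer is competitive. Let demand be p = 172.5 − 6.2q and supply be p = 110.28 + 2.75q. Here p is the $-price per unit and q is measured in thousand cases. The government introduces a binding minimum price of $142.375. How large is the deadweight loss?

Competitive equilibrium: 172.5 − 6.2q = 110.28 + 2.75q → q* = 6.951955, p* = 129.397877.
At the floor p = 142.375, quantity demanded = (172.5 − 142.375)/6.2 = 4.858871.
Sellers' marginal cost at q' = 4.858871: 110.28 + 2.75·4.858871 = 123.641895.
Δq = 6.951955 − 4.858871 = 2.093084; wedge = 142.375 − 123.641895 = 18.733105.
Welfare loss = ½ × 2.093084 × 18.733105 = $19.60 thousand.

$19.60 thousand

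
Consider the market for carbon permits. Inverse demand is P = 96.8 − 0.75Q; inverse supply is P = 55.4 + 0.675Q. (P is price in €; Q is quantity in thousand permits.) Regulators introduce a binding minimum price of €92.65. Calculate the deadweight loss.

€394.12 thousand

Competitive equilibrium: 96.8 − 0.75Q = 55.4 + 0.675Q → Q* = 29.0526, P* = 75.0105.
At the floor P = 92.65, quantity demanded = (96.8 − 92.65)/0.75 = 5.5333.
Sellers' marginal cost at Q' = 5.5333: 55.4 + 0.675·5.5333 = 59.135.
ΔQ = 29.0526 − 5.5333 = 23.5193; wedge = 92.65 − 59.135 = 33.515.
DWL = ½ × 23.5193 × 33.515 = €394.12 thousand.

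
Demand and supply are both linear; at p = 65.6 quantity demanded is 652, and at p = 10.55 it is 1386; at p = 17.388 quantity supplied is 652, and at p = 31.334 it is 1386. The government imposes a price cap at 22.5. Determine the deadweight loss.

Demand slope = (10.55 − 65.6)/(1386 − 652) = −0.075, so p = 114.5 − 0.075q.
Supply slope = (31.334 − 17.388)/(1386 − 652) = 0.019, so p = 5 + 0.019q.
Competitive equilibrium: 114.5 − 0.075q = 5 + 0.019q → q* = 1164.8936, p* = 27.133.
At the ceiling p = 22.5, quantity supplied = (22.5 − 5)/0.019 = 921.0526.
Willingness to pay at q' = 921.0526: 114.5 − 0.075·921.0526 = 45.4211.
Δq = 1164.8936 − 921.0526 = 243.841; wedge = 45.4211 − 22.5 = 22.9211.
DWL = ½ × 243.841 × 22.9211 = 2794.55.

2794.55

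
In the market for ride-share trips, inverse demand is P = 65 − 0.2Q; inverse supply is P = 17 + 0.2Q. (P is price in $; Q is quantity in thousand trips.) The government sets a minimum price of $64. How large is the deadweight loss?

Competitive equilibrium: 65 − 0.2Q = 17 + 0.2Q → Q* = 120, P* = 41.
At the floor P = 64, quantity demanded = (65 − 64)/0.2 = 5.
Sellers' marginal cost at Q' = 5: 17 + 0.2·5 = 18.
ΔQ = 120 − 5 = 115; wedge = 64 − 18 = 46.
The triangle = ½ × 115 × 46 = $2645 thousand.

$2645 thousand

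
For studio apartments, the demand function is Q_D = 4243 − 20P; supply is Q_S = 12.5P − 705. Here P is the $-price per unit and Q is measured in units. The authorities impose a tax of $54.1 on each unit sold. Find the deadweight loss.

In inverse form: demand P = 212.15 − 0.05Q, supply P = 56.4 + 0.08Q.
Competitive equilibrium: 212.15 − 0.05Q = 56.4 + 0.08Q → Q* = 1198.0769, P* = 152.2462.
With the tax, the buyer price exceeds the seller price by 54.1: (212.15 − 0.05Q) − (56.4 + 0.08Q) = 54.1 → Q' = 781.9231.
ΔQ = 1198.0769 − 781.9231 = 416.1538; the wedge equals the tax, 54.1.
Deadweight loss = ½ × 416.1538 × 54.1 = $11256.96.

$11256.96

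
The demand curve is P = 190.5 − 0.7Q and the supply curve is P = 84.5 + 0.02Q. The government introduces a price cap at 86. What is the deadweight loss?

1877.78

Competitive equilibrium: 190.5 − 0.7Q = 84.5 + 0.02Q → Q* = 147.2222, P* = 87.4444.
At the ceiling P = 86, quantity supplied = (86 − 84.5)/0.02 = 75.
Willingness to pay at Q' = 75: 190.5 − 0.7·75 = 138.
ΔQ = 147.2222 − 75 = 72.2222; wedge = 138 − 86 = 52.
Deadweight loss = ½ × 72.2222 × 52 = 1877.78.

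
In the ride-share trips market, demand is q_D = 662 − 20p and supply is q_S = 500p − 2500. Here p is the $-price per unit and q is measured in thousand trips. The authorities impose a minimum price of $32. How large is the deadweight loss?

In inverse form: demand p = 33.1 − 0.05q, supply p = 5 + 0.002q.
Competitive equilibrium: 33.1 − 0.05q = 5 + 0.002q → q* = 540.3846, p* = 6.0808.
At the floor p = 32, quantity demanded = (33.1 − 32)/0.05 = 22.
Sellers' marginal cost at q' = 22: 5 + 0.002·22 = 5.044.
Δq = 540.3846 − 22 = 518.3846; wedge = 32 − 5.044 = 26.956.
DWL = ½ × 518.3846 × 26.956 = $6986.79 thousand.

$6986.79 thousand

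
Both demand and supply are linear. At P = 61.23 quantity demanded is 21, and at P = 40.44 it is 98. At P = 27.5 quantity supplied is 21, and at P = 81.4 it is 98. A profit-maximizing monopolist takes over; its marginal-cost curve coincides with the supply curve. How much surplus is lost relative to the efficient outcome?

Demand slope = (40.44 − 61.23)/(98 − 21) = −0.27, so P = 66.9 − 0.27Q.
Supply slope = (81.4 − 27.5)/(98 − 21) = 0.7, so P = 12.8 + 0.7Q.
Competitive equilibrium: 66.9 − 0.27Q = 12.8 + 0.7Q → Q* = 55.7732, P* = 51.8412.
Marginal revenue: MR = 66.9 − 0.54Q. Set MR = MC: 66.9 − 0.54Q = 12.8 + 0.7Q → Q_m = 43.629.
Price P_m = 66.9 − 0.27·43.629 = 55.1202; MC(Q_m) = 12.8 + 0.7·43.629 = 43.3403.
Competitive Q* = 55.7732, so ΔQ = 12.1442; wedge = 55.1202 − 43.3403 = 11.7799.
The triangle = ½ × 12.1442 × 11.7799 = 71.53.

71.53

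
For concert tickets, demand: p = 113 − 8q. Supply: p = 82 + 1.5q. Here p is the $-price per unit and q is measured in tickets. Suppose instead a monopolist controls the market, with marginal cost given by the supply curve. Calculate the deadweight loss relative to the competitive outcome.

Competitive equilibrium: 113 − 8q = 82 + 1.5q → q* = 3.2632, p* = 86.8947.
Marginal revenue: MR = 113 − 16q. Set MR = MC: 113 − 16q = 82 + 1.5q → q_m = 1.7714.
Price p_m = 113 − 8·1.7714 = 98.8288; MC(q_m) = 82 + 1.5·1.7714 = 84.6571.
Competitive q* = 3.2632, so Δq = 1.4918; wedge = 98.8288 − 84.6571 = 14.1717.
The triangle = ½ × 1.4918 × 14.1717 = $10.57.

$10.57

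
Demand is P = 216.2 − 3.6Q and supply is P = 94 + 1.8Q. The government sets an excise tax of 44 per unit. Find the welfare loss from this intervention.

Competitive equilibrium: 216.2 − 3.6Q = 94 + 1.8Q → Q* = 22.6296, P* = 134.7333.
With the tax, the buyer price exceeds the seller price by 44: (216.2 − 3.6Q) − (94 + 1.8Q) = 44 → Q' = 14.4815.
ΔQ = 22.6296 − 14.4815 = 8.1481; the wedge equals the tax, 44.
The triangle = ½ × 8.1481 × 44 = 179.26.

179.26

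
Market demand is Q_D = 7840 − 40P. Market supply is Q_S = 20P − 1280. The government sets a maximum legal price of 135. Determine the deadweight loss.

In inverse form: demand P = 196 − 0.025Q, supply P = 64 + 0.05Q.
Competitive equilibrium: 196 − 0.025Q = 64 + 0.05Q → Q* = 1760, P* = 152.
At the ceiling P = 135, quantity supplied = (135 − 64)/0.05 = 1420.
Willingness to pay at Q' = 1420: 196 − 0.025·1420 = 160.5.
ΔQ = 1760 − 1420 = 340; wedge = 160.5 − 135 = 25.5.
DWL = ½ × 340 × 25.5 = 4335.

4335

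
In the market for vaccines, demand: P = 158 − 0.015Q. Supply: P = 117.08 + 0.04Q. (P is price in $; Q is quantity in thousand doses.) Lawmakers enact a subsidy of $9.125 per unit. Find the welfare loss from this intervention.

$756.96 thousand

Competitive equilibrium: 158 − 0.015Q = 117.08 + 0.04Q → Q* = 744, P* = 146.84.
The subsidy lowers effective supply by 9.125: P = 107.955 + 0.04Q.
New quantity: 158 − 0.015Q = 107.955 + 0.04Q → Q' = 909.9091.
Overproduction ΔQ = 909.9091 − 744 = 165.9091; wedge = subsidy = 9.125.
Welfare loss = ½ × 165.9091 × 9.125 = $756.96 thousand.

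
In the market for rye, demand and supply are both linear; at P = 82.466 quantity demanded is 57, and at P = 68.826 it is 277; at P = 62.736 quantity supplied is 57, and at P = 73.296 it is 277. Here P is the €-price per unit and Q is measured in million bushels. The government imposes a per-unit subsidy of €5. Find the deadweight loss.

€113.64 million

Demand slope = (68.826 − 82.466)/(277 − 57) = −0.062, so P = 86 − 0.062Q.
Supply slope = (73.296 − 62.736)/(277 − 57) = 0.048, so P = 60 + 0.048Q.
Competitive equilibrium: 86 − 0.062Q = 60 + 0.048Q → Q* = 236.3636, P* = 71.3455.
The subsidy lowers effective supply by 5: P = 55 + 0.048Q.
New quantity: 86 − 0.062Q = 55 + 0.048Q → Q' = 281.8182.
Overproduction ΔQ = 281.8182 − 236.3636 = 45.4546; wedge = subsidy = 5.
The triangle = ½ × 45.4546 × 5 = €113.64 million.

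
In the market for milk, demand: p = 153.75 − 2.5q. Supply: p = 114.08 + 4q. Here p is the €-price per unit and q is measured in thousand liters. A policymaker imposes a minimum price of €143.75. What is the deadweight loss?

€14.37 thousand

Competitive equilibrium: 153.75 − 2.5q = 114.08 + 4q → q* = 6.1031, p* = 138.4923.
At the floor p = 143.75, quantity demanded = (153.75 − 143.75)/2.5 = 4.
Sellers' marginal cost at q' = 4: 114.08 + 4·4 = 130.08.
Δq = 6.1031 − 4 = 2.1031; wedge = 143.75 − 130.08 = 13.67.
The triangle = ½ × 2.1031 × 13.67 = €14.37 thousand.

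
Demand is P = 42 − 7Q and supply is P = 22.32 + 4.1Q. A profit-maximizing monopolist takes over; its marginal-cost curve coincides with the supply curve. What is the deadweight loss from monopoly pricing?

2.61

Competitive equilibrium: 42 − 7Q = 22.32 + 4.1Q → Q* = 1.773, P* = 29.5892.
Marginal revenue: MR = 42 − 14Q. Set MR = MC: 42 − 14Q = 22.32 + 4.1Q → Q_m = 1.0873.
Price P_m = 42 − 7·1.0873 = 34.3889; MC(Q_m) = 22.32 + 4.1·1.0873 = 26.7779.
Competitive Q* = 1.773, so ΔQ = 0.6857; wedge = 34.3889 − 26.7779 = 7.611.
Welfare loss = ½ × 0.6857 × 7.611 = 2.61.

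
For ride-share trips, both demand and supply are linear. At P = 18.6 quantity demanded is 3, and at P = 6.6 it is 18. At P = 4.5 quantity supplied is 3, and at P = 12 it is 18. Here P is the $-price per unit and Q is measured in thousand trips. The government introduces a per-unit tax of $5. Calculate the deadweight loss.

Demand slope = (6.6 − 18.6)/(18 − 3) = −0.8, so P = 21 − 0.8Q.
Supply slope = (12 − 4.5)/(18 − 3) = 0.5, so P = 3 + 0.5Q.
Competitive equilibrium: 21 − 0.8Q = 3 + 0.5Q → Q* = 13.8462, P* = 9.9231.
With the tax, the buyer price exceeds the seller price by 5: (21 − 0.8Q) − (3 + 0.5Q) = 5 → Q' = 10.
ΔQ = 13.8462 − 10 = 3.8462; the wedge equals the tax, 5.
Deadweight loss = ½ × 3.8462 × 5 = $9.62 thousand.

$9.62 thousand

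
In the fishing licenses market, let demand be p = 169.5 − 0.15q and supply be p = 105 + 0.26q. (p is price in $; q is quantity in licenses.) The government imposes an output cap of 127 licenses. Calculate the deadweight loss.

Competitive equilibrium: 169.5 − 0.15q = 105 + 0.26q → q* = 157.3171, p* = 145.9024.
At q = 127: demand price = 169.5 − 0.15·127 = 150.45; supply price = 105 + 0.26·127 = 138.02.
Δq = 157.3171 − 127 = 30.3171; wedge = 150.45 − 138.02 = 12.43.
The triangle = ½ × 30.3171 × 12.43 = $188.42.

$188.42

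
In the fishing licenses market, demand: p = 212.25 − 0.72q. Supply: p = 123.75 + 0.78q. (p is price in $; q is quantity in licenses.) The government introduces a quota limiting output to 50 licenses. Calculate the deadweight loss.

Competitive equilibrium: 212.25 − 0.72q = 123.75 + 0.78q → q* = 59, p* = 169.77.
At q = 50: demand price = 212.25 − 0.72·50 = 176.25; supply price = 123.75 + 0.78·50 = 162.75.
Δq = 59 − 50 = 9; wedge = 176.25 − 162.75 = 13.5.
Deadweight loss = ½ × 9 × 13.5 = $60.75.

$60.75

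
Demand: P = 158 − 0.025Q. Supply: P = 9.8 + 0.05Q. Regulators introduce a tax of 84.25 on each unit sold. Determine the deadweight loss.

47320.42

Competitive equilibrium: 158 − 0.025Q = 9.8 + 0.05Q → Q* = 1976, P* = 108.6.
With the tax, the buyer price exceeds the seller price by 84.25: (158 − 0.025Q) − (9.8 + 0.05Q) = 84.25 → Q' = 852.6667.
ΔQ = 1976 − 852.6667 = 1123.3333; the wedge equals the tax, 84.25.
DWL = ½ × 1123.3333 × 84.25 = 47320.42.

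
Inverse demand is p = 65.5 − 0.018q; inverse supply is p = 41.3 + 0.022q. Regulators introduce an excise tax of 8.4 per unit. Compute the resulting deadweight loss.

882

Competitive equilibrium: 65.5 − 0.018q = 41.3 + 0.022q → q* = 605, p* = 54.61.
With the tax, the buyer price exceeds the seller price by 8.4: (65.5 − 0.018q) − (41.3 + 0.022q) = 8.4 → q' = 395.
Δq = 605 − 395 = 210; the wedge equals the tax, 8.4.
DWL = ½ × 210 × 8.4 = 882.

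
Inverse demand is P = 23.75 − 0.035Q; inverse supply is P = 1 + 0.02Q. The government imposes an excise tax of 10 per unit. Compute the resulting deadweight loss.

Competitive equilibrium: 23.75 − 0.035Q = 1 + 0.02Q → Q* = 413.6364, P* = 9.2727.
With the tax, the buyer price exceeds the seller price by 10: (23.75 − 0.035Q) − (1 + 0.02Q) = 10 → Q' = 231.8182.
ΔQ = 413.6364 − 231.8182 = 181.8182; the wedge equals the tax, 10.
DWL = ½ × 181.8182 × 10 = 909.09.

909.09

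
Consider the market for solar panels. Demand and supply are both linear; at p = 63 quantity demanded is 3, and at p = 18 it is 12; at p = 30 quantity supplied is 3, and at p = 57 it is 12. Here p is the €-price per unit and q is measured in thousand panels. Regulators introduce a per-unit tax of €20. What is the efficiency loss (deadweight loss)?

Demand slope = (18 − 63)/(12 − 3) = −5, so p = 78 − 5q.
Supply slope = (57 − 30)/(12 − 3) = 3, so p = 21 + 3q.
Competitive equilibrium: 78 − 5q = 21 + 3q → q* = 7.125, p* = 42.375.
With the tax, the buyer price exceeds the seller price by 20: (78 − 5q) − (21 + 3q) = 20 → q' = 4.625.
Δq = 7.125 − 4.625 = 2.5; the wedge equals the tax, 20.
The triangle = ½ × 2.5 × 20 = €25 thousand.

€25 thousand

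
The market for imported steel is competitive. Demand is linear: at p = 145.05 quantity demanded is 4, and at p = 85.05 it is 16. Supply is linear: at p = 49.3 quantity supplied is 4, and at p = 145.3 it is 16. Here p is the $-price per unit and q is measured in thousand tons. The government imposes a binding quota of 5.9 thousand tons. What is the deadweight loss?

Demand slope = (85.05 − 145.05)/(16 − 4) = −5, so p = 165.05 − 5q.
Supply slope = (145.3 − 49.3)/(16 − 4) = 8, so p = 17.3 + 8q.
Competitive equilibrium: 165.05 − 5q = 17.3 + 8q → q* = 11.3654, p* = 108.2231.
At q = 5.9: demand price = 165.05 − 5·5.9 = 135.55; supply price = 17.3 + 8·5.9 = 64.5.
Δq = 11.3654 − 5.9 = 5.4654; wedge = 135.55 − 64.5 = 71.05.
DWL = ½ × 5.4654 × 71.05 = $194.16 thousand.

$194.16 thousand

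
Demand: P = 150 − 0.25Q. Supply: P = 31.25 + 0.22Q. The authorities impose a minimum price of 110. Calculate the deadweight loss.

2017.66

Competitive equilibrium: 150 − 0.25Q = 31.25 + 0.22Q → Q* = 252.6596, P* = 86.8351.
At the floor P = 110, quantity demanded = (150 − 110)/0.25 = 160.
Sellers' marginal cost at Q' = 160: 31.25 + 0.22·160 = 66.45.
ΔQ = 252.6596 − 160 = 92.6596; wedge = 110 − 66.45 = 43.55.
Deadweight loss = ½ × 92.6596 × 43.55 = 2017.66.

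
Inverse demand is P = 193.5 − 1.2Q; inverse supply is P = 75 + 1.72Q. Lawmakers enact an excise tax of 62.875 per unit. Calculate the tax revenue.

1197.75

Competitive equilibrium: 193.5 − 1.2Q = 75 + 1.72Q → Q* = 40.5822, P* = 144.8014.
With the tax, the buyer price exceeds the seller price by 62.875: (193.5 − 1.2Q) − (75 + 1.72Q) = 62.875 → Q' = 19.0497.
Tax revenue = 62.875 × 19.0497 = 1197.75.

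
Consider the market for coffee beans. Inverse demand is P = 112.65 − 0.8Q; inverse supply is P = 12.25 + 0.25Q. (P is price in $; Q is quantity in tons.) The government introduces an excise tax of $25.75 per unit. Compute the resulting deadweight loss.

Competitive equilibrium: 112.65 − 0.8Q = 12.25 + 0.25Q → Q* = 95.619, P* = 36.1548.
With the tax, the buyer price exceeds the seller price by 25.75: (112.65 − 0.8Q) − (12.25 + 0.25Q) = 25.75 → Q' = 71.0952.
ΔQ = 95.619 − 71.0952 = 24.5238; the wedge equals the tax, 25.75.
DWL = ½ × 24.5238 × 25.75 = $315.74.

$315.74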